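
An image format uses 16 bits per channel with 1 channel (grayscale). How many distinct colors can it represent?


Total bits = 16 bits/channel × 1 channels = 16 bits
Distinct colors = 2^16
= 65,536 colors


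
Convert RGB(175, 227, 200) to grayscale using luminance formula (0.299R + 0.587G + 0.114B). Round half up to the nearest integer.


Gray = 0.299×R + 0.587×G + 0.114×B
Gray = 0.299×175 + 0.587×227 + 0.114×200
Gray = 52.325 + 133.249 + 22.800
Gray = 208.374 → round half up → 208
Gray = 208


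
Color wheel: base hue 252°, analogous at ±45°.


Base hue: 252°
Left analog: (252 - 45) mod 360 = 207°
Right analog: (252 + 45) mod 360 = 297°
Analogous hues = 207° and 297°


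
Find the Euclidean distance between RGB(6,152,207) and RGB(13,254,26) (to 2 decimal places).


d = √[(R₁-R₂)² + (G₁-G₂)² + (B₁-B₂)²]
d = √[(6-13)² + (152-254)² + (207-26)²]
d = √[49 + 10404 + 32761]
d = √43214
d ≈ 207.88


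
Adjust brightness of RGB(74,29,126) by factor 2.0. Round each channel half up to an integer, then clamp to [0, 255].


Multiply each channel by 2.0, round half up, clamp to [0, 255]
R: 74×2.0 = 148
G: 29×2.0 = 58
B: 126×2.0 = 252
= RGB(148, 58, 252)


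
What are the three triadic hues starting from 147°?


Triadic: equally spaced at 120° intervals
H1 = 147°
H2 = (147 + 120) mod 360 = 267°
H3 = (147 + 240) mod 360 = 27°
Triadic = 147°, 267°, 27°


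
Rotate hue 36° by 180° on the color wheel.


New hue = (H + rotation) mod 360
New hue = (36 + 180) mod 360
= 216 mod 360
= 216°


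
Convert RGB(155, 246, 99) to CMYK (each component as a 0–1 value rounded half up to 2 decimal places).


R'=155/255≈0.6078, G'=246/255≈0.9647, B'=99/255≈0.3882
K = 1 - max(R',G',B') = 1 - 246/255 = 9/255 = 0.03529… → 0.04
(1-R'-K)/(1-K) simplifies to (max-R)/max with max = 246:
C = (246-155)/246 = 91/246 = 0.36991… → 0.37
M = (246-246)/246 = 0/246 = 0 → 0.00
Y = (246-99)/246 = 147/246 = 0.59756… → 0.60
= CMYK(0.37, 0.00, 0.60, 0.04)


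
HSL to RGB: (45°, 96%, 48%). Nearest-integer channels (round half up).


H=45°, S=0.96, L=0.48
C = (1-|2L-1|)×S = (1-|-0.04|)×0.96 = 0.9216
H' = H/60 = 45/60 ≈ 0.7500; X = C×(1-|H' mod 2 - 1|) = 0.6912
m = L - C/2 = 0.48 - 0.4608 = 0.0192
Sector ⌊H'⌋ = 0 → (R',G',B') = (0.9216, 0.6912, 0.0)
RGB = ((R'+m)×255, (G'+m)×255, (B'+m)×255) = (239.904, 181.152, 4.896)
Round half up → RGB(240, 181, 5)


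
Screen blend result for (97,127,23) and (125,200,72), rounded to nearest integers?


Screen: C = 255 - (255-A)×(255-B)/255, rounded to nearest integer
R: 255 - (255-97)×(255-125)/255 = 255 - 20540/255 ≈ 255 - 80.549 = 174.451 → 174
G: 255 - (255-127)×(255-200)/255 = 255 - 7040/255 ≈ 255 - 27.608 = 227.392 → 227
B: 255 - (255-23)×(255-72)/255 = 255 - 42456/255 ≈ 255 - 166.494 = 88.506 → 89
= RGB(174, 227, 89)


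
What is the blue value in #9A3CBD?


Color: #9A3CBD
R = 9A = 154
G = 3C = 60
B = BD = 189
Blue = 189


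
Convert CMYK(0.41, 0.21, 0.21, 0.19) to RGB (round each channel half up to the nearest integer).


R = 255 × (1-C) × (1-K) = 255 × 0.59 × 0.81 = 121.8645 → 122
G = 255 × (1-M) × (1-K) = 255 × 0.79 × 0.81 = 163.1745 → 163
B = 255 × (1-Y) × (1-K) = 255 × 0.79 × 0.81 = 163.1745 → 163
= RGB(122, 163, 163)


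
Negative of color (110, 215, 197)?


Invert: (255-R, 255-G, 255-B)
R: 255-110 = 145
G: 255-215 = 40
B: 255-197 = 58
= RGB(145, 40, 58)


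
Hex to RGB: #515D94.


51 → 81 (R)
5D → 93 (G)
94 → 148 (B)
= RGB(81, 93, 148)


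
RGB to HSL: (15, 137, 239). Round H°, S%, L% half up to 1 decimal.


Normalize: R'=15/255≈0.0588, G'=137/255≈0.5373, B'=239/255≈0.9373
Max=239/255, Min=15/255, Δ=Max-Min=224/255
L = (Max+Min)/2 = (239+15)/510 = 254/510 = 0.49803… → L = 49.8%
L ≤ 0.5 → S = Δ/(Max+Min) = 224/(239+15) = 224/254 = 0.88188… → S = 88.2%
(the 1/255 factors cancel in S and H, so raw channel differences can be used)
Max is B' → H = 60 × ((R-G)/Δ + 4) = 60 × ((15-137)/224 + 4)
  -122/224 + 4 = -0.5446… + 4 = 3.4553…
  H = 60 × 3.4553… = 207.321…° → H = 207.3°
= HSL(207.3°, 88.2%, 49.8%)


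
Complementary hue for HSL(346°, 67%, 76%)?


Complement = opposite side of color wheel = hue + 180°
H' = (346 + 180) mod 360 = 166°
S and L unchanged.
= HSL(166°, 67%, 76%)


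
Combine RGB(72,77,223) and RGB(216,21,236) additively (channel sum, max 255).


Additive: each channel = min(255, C₁+C₂)
R: 72+216 = 288 → 255
G: 77+21 = 98 → 98
B: 223+236 = 459 → 255
= RGB(255, 98, 255)


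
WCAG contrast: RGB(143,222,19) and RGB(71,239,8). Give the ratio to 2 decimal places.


Linearize each sRGB channel c=v/255: c/12.92 if c ≤ 0.04045 else ((c+0.055)/1.055)^2.4
L = 0.2126×R_lin + 0.7152×G_lin + 0.0722×B_lin
Color 1 (143,222,19):
  R=143: 143/255≈0.5608 > 0.04045 → ((0.5608+0.055)/1.055)^2.4 ≈ 0.27468
  G=222: 222/255≈0.8706 > 0.04045 → ((0.8706+0.055)/1.055)^2.4 ≈ 0.73046
  B=19: 19/255≈0.0745 > 0.04045 → ((0.0745+0.055)/1.055)^2.4 ≈ 0.00651
  L1 = 0.2126×0.27468 + 0.7152×0.73046 + 0.0722×0.00651 ≈ 0.58129
Color 2 (71,239,8):
  R=71: 71/255≈0.2784 > 0.04045 → ((0.2784+0.055)/1.055)^2.4 ≈ 0.06301
  G=239: 239/255≈0.9373 > 0.04045 → ((0.9373+0.055)/1.055)^2.4 ≈ 0.86316
  B=8: 8/255≈0.0314 ≤ 0.04045 → 0.0314/12.92 ≈ 0.00243
  L2 = 0.2126×0.06301 + 0.7152×0.86316 + 0.0722×0.00243 ≈ 0.63090
Lighter = 0.63090, Darker = 0.58129
Ratio = (L_lighter + 0.05) / (L_darker + 0.05)
Ratio = (0.63090 + 0.05) / (0.58129 + 0.05) = 0.68090 / 0.63129 ≈ 1.0786
Ratio ≈ 1.08:1


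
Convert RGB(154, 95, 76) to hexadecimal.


R = 154 → 9A (hex)
G = 95 → 5F (hex)
B = 76 → 4C (hex)
Hex = #9A5F4C


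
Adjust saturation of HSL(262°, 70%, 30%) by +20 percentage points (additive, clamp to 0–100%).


Original S = 70%
Adjustment = +20 percentage points
New S = 70 + (20) = 90
Clamp to [0, 100] → 90
= HSL(262°, 90%, 30%)


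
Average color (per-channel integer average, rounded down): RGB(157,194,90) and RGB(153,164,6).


Midpoint: each channel = ⌊(C₁+C₂)/2⌋
R: ⌊(157+153)/2⌋ = 155
G: ⌊(194+164)/2⌋ = 179
B: ⌊(90+6)/2⌋ = 48
= RGB(155, 179, 48)


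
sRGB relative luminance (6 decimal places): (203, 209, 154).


Linearize each channel (sRGB transfer function): c = v/255; c_lin = c/12.92 if c ≤ 0.04045, else ((c+0.055)/1.055)^2.4
  R: 203/255 ≈ 0.796078 > 0.04045 → ((0.796078+0.055)/1.055)^2.4 ≈ 0.597202
  G: 209/255 ≈ 0.819608 > 0.04045 → ((0.819608+0.055)/1.055)^2.4 ≈ 0.637597
  B: 154/255 ≈ 0.603922 > 0.04045 → ((0.603922+0.055)/1.055)^2.4 ≈ 0.323143
R_lin = 0.597202, G_lin = 0.637597, B_lin = 0.323143
L = 0.2126×R + 0.7152×G + 0.0722×B
L = 0.2126×0.597202 + 0.7152×0.637597 + 0.0722×0.323143
L ≈ 0.606305


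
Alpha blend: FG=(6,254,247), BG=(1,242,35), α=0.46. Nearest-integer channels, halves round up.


C = α×F + (1-α)×B, with 1-α = 0.54
R: 0.46×6 + 0.54×1 = 2.76 + 0.54 = 3.30 → 3
G: 0.46×254 + 0.54×242 = 116.84 + 130.68 = 247.52 → 248
B: 0.46×247 + 0.54×35 = 113.62 + 18.90 = 132.52 → 133
= RGB(3, 248, 133)


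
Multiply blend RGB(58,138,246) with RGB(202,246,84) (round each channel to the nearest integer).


Multiply: C = A×B/255, rounded to nearest integer
R: 58×202/255 = 11716/255 ≈ 45.945 → 46
G: 138×246/255 = 33948/255 ≈ 133.129 → 133
B: 246×84/255 = 20664/255 ≈ 81.035 → 81
= RGB(46, 133, 81)


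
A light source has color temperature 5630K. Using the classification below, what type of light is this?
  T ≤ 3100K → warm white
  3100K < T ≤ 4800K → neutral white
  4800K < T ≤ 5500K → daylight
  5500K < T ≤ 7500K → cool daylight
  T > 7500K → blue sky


Temperature: 5630K
5500K < 5630K ≤ 7500K → cool daylight
Classification: cool daylight


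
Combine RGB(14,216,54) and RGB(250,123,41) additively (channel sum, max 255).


Additive: each channel = min(255, C₁+C₂)
R: 14+250 = 264 → 255
G: 216+123 = 339 → 255
B: 54+41 = 95 → 95
= RGB(255, 255, 95)


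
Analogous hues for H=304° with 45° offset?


Base hue: 304°
Left analog: (304 - 45) mod 360 = 259°
Right analog: (304 + 45) mod 360 = 349°
Analogous hues = 259° and 349°


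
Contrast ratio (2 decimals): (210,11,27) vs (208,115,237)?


Linearize each sRGB channel c=v/255: c/12.92 if c ≤ 0.04045 else ((c+0.055)/1.055)^2.4
L = 0.2126×R_lin + 0.7152×G_lin + 0.0722×B_lin
Color 1 (210,11,27):
  R=210: 210/255≈0.8235 > 0.04045 → ((0.8235+0.055)/1.055)^2.4 ≈ 0.64448
  G=11: 11/255≈0.0431 > 0.04045 → ((0.0431+0.055)/1.055)^2.4 ≈ 0.00335
  B=27: 27/255≈0.1059 > 0.04045 → ((0.1059+0.055)/1.055)^2.4 ≈ 0.01096
  L1 = 0.2126×0.64448 + 0.7152×0.00335 + 0.0722×0.01096 ≈ 0.14020
Color 2 (208,115,237):
  R=208: 208/255≈0.8157 > 0.04045 → ((0.8157+0.055)/1.055)^2.4 ≈ 0.63076
  G=115: 115/255≈0.4510 > 0.04045 → ((0.4510+0.055)/1.055)^2.4 ≈ 0.17144
  B=237: 237/255≈0.9294 > 0.04045 → ((0.9294+0.055)/1.055)^2.4 ≈ 0.84687
  L2 = 0.2126×0.63076 + 0.7152×0.17144 + 0.0722×0.84687 ≈ 0.31786
Lighter = 0.31786, Darker = 0.14020
Ratio = (L_lighter + 0.05) / (L_darker + 0.05)
Ratio = (0.31786 + 0.05) / (0.14020 + 0.05) = 0.36786 / 0.19020 ≈ 1.9340
Ratio ≈ 1.93:1


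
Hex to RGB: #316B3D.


31 → 49 (R)
6B → 107 (G)
3D → 61 (B)
= RGB(49, 107, 61)


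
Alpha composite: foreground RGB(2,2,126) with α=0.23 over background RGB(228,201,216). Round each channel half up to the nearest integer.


C = α×F + (1-α)×B, with 1-α = 0.77
R: 0.23×2 + 0.77×228 = 0.46 + 175.56 = 176.02 → 176
G: 0.23×2 + 0.77×201 = 0.46 + 154.77 = 155.23 → 155
B: 0.23×126 + 0.77×216 = 28.98 + 166.32 = 195.30 → 195
= RGB(176, 155, 195)


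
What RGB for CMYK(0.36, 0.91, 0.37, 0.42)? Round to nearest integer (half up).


R = 255 × (1-C) × (1-K) = 255 × 0.64 × 0.58 = 94.656 → 95
G = 255 × (1-M) × (1-K) = 255 × 0.09 × 0.58 = 13.311 → 13
B = 255 × (1-Y) × (1-K) = 255 × 0.63 × 0.58 = 93.177 → 93
= RGB(95, 13, 93)


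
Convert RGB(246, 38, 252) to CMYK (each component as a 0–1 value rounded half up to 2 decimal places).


R'=246/255≈0.9647, G'=38/255≈0.1490, B'=252/255≈0.9882
K = 1 - max(R',G',B') = 1 - 252/255 = 3/255 = 0.01176… → 0.01
(1-R'-K)/(1-K) simplifies to (max-R)/max with max = 252:
C = (252-246)/252 = 6/252 = 0.02380… → 0.02
M = (252-38)/252 = 214/252 = 0.84920… → 0.85
Y = (252-252)/252 = 0/252 = 0 → 0.00
= CMYK(0.02, 0.85, 0.00, 0.01)


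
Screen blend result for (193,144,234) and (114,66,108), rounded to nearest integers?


Screen: C = 255 - (255-A)×(255-B)/255, rounded to nearest integer
R: 255 - (255-193)×(255-114)/255 = 255 - 8742/255 ≈ 255 - 34.282 = 220.718 → 221
G: 255 - (255-144)×(255-66)/255 = 255 - 20979/255 ≈ 255 - 82.271 = 172.729 → 173
B: 255 - (255-234)×(255-108)/255 = 255 - 3087/255 ≈ 255 - 12.106 = 242.894 → 243
= RGB(221, 173, 243)


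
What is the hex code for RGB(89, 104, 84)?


R = 89 → 59 (hex)
G = 104 → 68 (hex)
B = 84 → 54 (hex)
Hex = #596854


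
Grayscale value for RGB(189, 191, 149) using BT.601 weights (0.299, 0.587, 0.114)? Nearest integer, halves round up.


Gray = 0.299×R + 0.587×G + 0.114×B
Gray = 0.299×189 + 0.587×191 + 0.114×149
Gray = 56.511 + 112.117 + 16.986
Gray = 185.614 → round half up → 186
Gray = 186


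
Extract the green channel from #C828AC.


Color: #C828AC
R = C8 = 200
G = 28 = 40
B = AC = 172
Green = 40


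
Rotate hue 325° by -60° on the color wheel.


New hue = (H + rotation) mod 360
New hue = (325 -60) mod 360
= 265 mod 360
= 265°


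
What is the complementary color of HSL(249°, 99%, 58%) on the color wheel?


Complement = opposite side of color wheel = hue + 180°
H' = (249 + 180) mod 360 = 69°
S and L unchanged.
= HSL(69°, 99%, 58%)


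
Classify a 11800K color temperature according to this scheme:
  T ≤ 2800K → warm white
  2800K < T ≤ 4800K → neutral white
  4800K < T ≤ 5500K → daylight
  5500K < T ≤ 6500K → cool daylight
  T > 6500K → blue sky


Temperature: 11800K
11800K > 6500K → blue sky
Classification: blue sky


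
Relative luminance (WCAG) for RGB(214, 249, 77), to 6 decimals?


Linearize each channel (sRGB transfer function): c = v/255; c_lin = c/12.92 if c ≤ 0.04045, else ((c+0.055)/1.055)^2.4
  R: 214/255 ≈ 0.839216 > 0.04045 → ((0.839216+0.055)/1.055)^2.4 ≈ 0.672443
  G: 249/255 ≈ 0.976471 > 0.04045 → ((0.976471+0.055)/1.055)^2.4 ≈ 0.947307
  B: 77/255 ≈ 0.301961 > 0.04045 → ((0.301961+0.055)/1.055)^2.4 ≈ 0.074214
R_lin = 0.672443, G_lin = 0.947307, B_lin = 0.074214
L = 0.2126×R + 0.7152×G + 0.0722×B
L = 0.2126×0.672443 + 0.7152×0.947307 + 0.0722×0.074214
L ≈ 0.825833


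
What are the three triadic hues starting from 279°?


Triadic: equally spaced at 120° intervals
H1 = 279°
H2 = (279 + 120) mod 360 = 39°
H3 = (279 + 240) mod 360 = 159°
Triadic = 279°, 39°, 159°


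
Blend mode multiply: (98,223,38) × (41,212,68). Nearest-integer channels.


Multiply: C = A×B/255, rounded to nearest integer
R: 98×41/255 = 4018/255 ≈ 15.757 → 16
G: 223×212/255 = 47276/255 ≈ 185.396 → 185
B: 38×68/255 = 2584/255 ≈ 10.133 → 10
= RGB(16, 185, 10)


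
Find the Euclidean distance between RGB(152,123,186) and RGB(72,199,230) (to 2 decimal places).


d = √[(R₁-R₂)² + (G₁-G₂)² + (B₁-B₂)²]
d = √[(152-72)² + (123-199)² + (186-230)²]
d = √[6400 + 5776 + 1936]
d = √14112
d ≈ 118.79


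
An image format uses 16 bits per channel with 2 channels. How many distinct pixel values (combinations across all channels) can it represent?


Total bits = 16 bits/channel × 2 channels = 32 bits
Distinct pixel values = 2^32
= 4,294,967,296 pixel values


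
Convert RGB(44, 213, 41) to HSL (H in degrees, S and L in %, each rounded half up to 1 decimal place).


Normalize: R'=44/255≈0.1725, G'=213/255≈0.8353, B'=41/255≈0.1608
Max=213/255, Min=41/255, Δ=Max-Min=172/255
L = (Max+Min)/2 = (213+41)/510 = 254/510 = 0.49803… → L = 49.8%
L ≤ 0.5 → S = Δ/(Max+Min) = 172/(213+41) = 172/254 = 0.67716… → S = 67.7%
(the 1/255 factors cancel in S and H, so raw channel differences can be used)
Max is G' → H = 60 × ((B-R)/Δ + 2) = 60 × ((41-44)/172 + 2)
  -3/172 + 2 = -0.0174… + 2 = 1.9825…
  H = 60 × 1.9825… = 118.953…° → H = 119.0°
= HSL(119.0°, 67.7%, 49.8%)


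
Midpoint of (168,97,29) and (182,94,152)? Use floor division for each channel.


Midpoint: each channel = ⌊(C₁+C₂)/2⌋
R: ⌊(168+182)/2⌋ = 175
G: ⌊(97+94)/2⌋ = 95
B: ⌊(29+152)/2⌋ = 90
= RGB(175, 95, 90)


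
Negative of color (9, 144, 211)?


Invert: (255-R, 255-G, 255-B)
R: 255-9 = 246
G: 255-144 = 111
B: 255-211 = 44
= RGB(246, 111, 44)


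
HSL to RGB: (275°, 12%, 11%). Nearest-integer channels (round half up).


H=275°, S=0.12, L=0.11
C = (1-|2L-1|)×S = (1-|-0.78|)×0.12 = 0.0264
H' = H/60 = 275/60 ≈ 4.5833; X = C×(1-|H' mod 2 - 1|) = 0.0154
m = L - C/2 = 0.11 - 0.0132 = 0.0968
Sector ⌊H'⌋ = 4 → (R',G',B') = (0.0154, 0.0, 0.0264)
RGB = ((R'+m)×255, (G'+m)×255, (B'+m)×255) = (28.611, 24.684, 31.416)
Round half up → RGB(29, 25, 31)


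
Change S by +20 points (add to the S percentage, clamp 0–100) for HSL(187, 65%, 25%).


Original S = 65%
Adjustment = +20 percentage points
New S = 65 + (20) = 85
Clamp to [0, 100] → 85
= HSL(187°, 85%, 25%)


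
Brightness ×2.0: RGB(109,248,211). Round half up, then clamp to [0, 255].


Multiply each channel by 2.0, round half up, clamp to [0, 255]
R: 109×2.0 = 218
G: 248×2.0 = 496 → clamp → 255
B: 211×2.0 = 422 → clamp → 255
= RGB(218, 255, 255)


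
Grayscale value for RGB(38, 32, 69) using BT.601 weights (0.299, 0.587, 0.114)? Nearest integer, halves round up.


Gray = 0.299×R + 0.587×G + 0.114×B
Gray = 0.299×38 + 0.587×32 + 0.114×69
Gray = 11.362 + 18.784 + 7.866
Gray = 38.012 → round half up → 38
Gray = 38


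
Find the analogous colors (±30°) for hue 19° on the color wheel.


Base hue: 19°
Left analog: (19 - 30) mod 360 = 349°
Right analog: (19 + 30) mod 360 = 49°
Analogous hues = 349° and 49°


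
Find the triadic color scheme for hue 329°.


Triadic: equally spaced at 120° intervals
H1 = 329°
H2 = (329 + 120) mod 360 = 89°
H3 = (329 + 240) mod 360 = 209°
Triadic = 329°, 89°, 209°


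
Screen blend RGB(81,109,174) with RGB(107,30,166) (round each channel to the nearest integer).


Screen: C = 255 - (255-A)×(255-B)/255, rounded to nearest integer
R: 255 - (255-81)×(255-107)/255 = 255 - 25752/255 ≈ 255 - 100.988 = 154.012 → 154
G: 255 - (255-109)×(255-30)/255 = 255 - 32850/255 ≈ 255 - 128.824 = 126.176 → 126
B: 255 - (255-174)×(255-166)/255 = 255 - 7209/255 ≈ 255 - 28.271 = 226.729 → 227
= RGB(154, 126, 227)


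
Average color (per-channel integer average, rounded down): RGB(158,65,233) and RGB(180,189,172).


Midpoint: each channel = ⌊(C₁+C₂)/2⌋
R: ⌊(158+180)/2⌋ = 169
G: ⌊(65+189)/2⌋ = 127
B: ⌊(233+172)/2⌋ = 202
= RGB(169, 127, 202)


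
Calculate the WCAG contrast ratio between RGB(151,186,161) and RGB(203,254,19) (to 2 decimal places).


Linearize each sRGB channel c=v/255: c/12.92 if c ≤ 0.04045 else ((c+0.055)/1.055)^2.4
L = 0.2126×R_lin + 0.7152×G_lin + 0.0722×B_lin
Color 1 (151,186,161):
  R=151: 151/255≈0.5922 > 0.04045 → ((0.5922+0.055)/1.055)^2.4 ≈ 0.30947
  G=186: 186/255≈0.7294 > 0.04045 → ((0.7294+0.055)/1.055)^2.4 ≈ 0.49102
  B=161: 161/255≈0.6314 > 0.04045 → ((0.6314+0.055)/1.055)^2.4 ≈ 0.35640
  L1 = 0.2126×0.30947 + 0.7152×0.49102 + 0.0722×0.35640 ≈ 0.44270
Color 2 (203,254,19):
  R=203: 203/255≈0.7961 > 0.04045 → ((0.7961+0.055)/1.055)^2.4 ≈ 0.59720
  G=254: 254/255≈0.9961 > 0.04045 → ((0.9961+0.055)/1.055)^2.4 ≈ 0.99110
  B=19: 19/255≈0.0745 > 0.04045 → ((0.0745+0.055)/1.055)^2.4 ≈ 0.00651
  L2 = 0.2126×0.59720 + 0.7152×0.99110 + 0.0722×0.00651 ≈ 0.83627
Lighter = 0.83627, Darker = 0.44270
Ratio = (L_lighter + 0.05) / (L_darker + 0.05)
Ratio = (0.83627 + 0.05) / (0.44270 + 0.05) = 0.88627 / 0.49270 ≈ 1.7988
Ratio ≈ 1.80:1


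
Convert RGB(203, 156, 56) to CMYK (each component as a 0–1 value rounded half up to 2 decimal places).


R'=203/255≈0.7961, G'=156/255≈0.6118, B'=56/255≈0.2196
K = 1 - max(R',G',B') = 1 - 203/255 = 52/255 = 0.20392… → 0.20
(1-R'-K)/(1-K) simplifies to (max-R)/max with max = 203:
C = (203-203)/203 = 0/203 = 0 → 0.00
M = (203-156)/203 = 47/203 = 0.23152… → 0.23
Y = (203-56)/203 = 147/203 = 0.72413… → 0.72
= CMYK(0.00, 0.23, 0.72, 0.20)


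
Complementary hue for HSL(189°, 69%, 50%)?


Complement = opposite side of color wheel = hue + 180°
H' = (189 + 180) mod 360 = 9°
S and L unchanged.
= HSL(9°, 69%, 50%)


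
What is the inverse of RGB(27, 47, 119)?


Invert: (255-R, 255-G, 255-B)
R: 255-27 = 228
G: 255-47 = 208
B: 255-119 = 136
= RGB(228, 208, 136)


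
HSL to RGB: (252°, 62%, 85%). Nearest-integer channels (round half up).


H=252°, S=0.62, L=0.85
C = (1-|2L-1|)×S = (1-|0.70|)×0.62 = 0.186
H' = H/60 = 252/60 ≈ 4.2000; X = C×(1-|H' mod 2 - 1|) = 0.0372
m = L - C/2 = 0.85 - 0.093 = 0.757
Sector ⌊H'⌋ = 4 → (R',G',B') = (0.0372, 0.0, 0.186)
RGB = ((R'+m)×255, (G'+m)×255, (B'+m)×255) = (202.521, 193.035, 240.465)
Round half up → RGB(203, 193, 240)


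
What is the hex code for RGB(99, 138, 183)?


R = 99 → 63 (hex)
G = 138 → 8A (hex)
B = 183 → B7 (hex)
Hex = #638AB7


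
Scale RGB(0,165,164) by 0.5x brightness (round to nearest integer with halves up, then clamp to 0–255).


Multiply each channel by 0.5, round half up, clamp to [0, 255]
R: 0×0.5 = 0
G: 165×0.5 = 82.5 → round → 83
B: 164×0.5 = 82
= RGB(0, 83, 82)


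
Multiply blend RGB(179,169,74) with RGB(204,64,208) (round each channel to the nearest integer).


Multiply: C = A×B/255, rounded to nearest integer
R: 179×204/255 = 36516/255 ≈ 143.200 → 143
G: 169×64/255 = 10816/255 ≈ 42.416 → 42
B: 74×208/255 = 15392/255 ≈ 60.361 → 60
= RGB(143, 42, 60)


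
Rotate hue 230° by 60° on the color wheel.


New hue = (H + rotation) mod 360
New hue = (230 + 60) mod 360
= 290 mod 360
= 290°


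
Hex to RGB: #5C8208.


5C → 92 (R)
82 → 130 (G)
08 → 8 (B)
= RGB(92, 130, 8)


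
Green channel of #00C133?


Color: #00C133
R = 00 = 0
G = C1 = 193
B = 33 = 51
Green = 193


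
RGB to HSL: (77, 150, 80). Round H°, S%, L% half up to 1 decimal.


Normalize: R'=77/255≈0.3020, G'=150/255≈0.5882, B'=80/255≈0.3137
Max=150/255, Min=77/255, Δ=Max-Min=73/255
L = (Max+Min)/2 = (150+77)/510 = 227/510 = 0.44509… → L = 44.5%
L ≤ 0.5 → S = Δ/(Max+Min) = 73/(150+77) = 73/227 = 0.32158… → S = 32.2%
(the 1/255 factors cancel in S and H, so raw channel differences can be used)
Max is G' → H = 60 × ((B-R)/Δ + 2) = 60 × ((80-77)/73 + 2)
  3/73 + 2 = 0.0410… + 2 = 2.0410…
  H = 60 × 2.0410… = 122.465…° → H = 122.5°
= HSL(122.5°, 32.2%, 44.5%)


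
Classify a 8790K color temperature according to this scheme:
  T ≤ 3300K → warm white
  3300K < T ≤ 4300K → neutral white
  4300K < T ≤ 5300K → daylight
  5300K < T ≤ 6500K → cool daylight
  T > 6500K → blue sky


Temperature: 8790K
8790K > 6500K → blue sky
Classification: blue sky


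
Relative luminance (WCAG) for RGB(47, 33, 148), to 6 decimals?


Linearize each channel (sRGB transfer function): c = v/255; c_lin = c/12.92 if c ≤ 0.04045, else ((c+0.055)/1.055)^2.4
  R: 47/255 ≈ 0.184314 > 0.04045 → ((0.184314+0.055)/1.055)^2.4 ≈ 0.028426
  G: 33/255 ≈ 0.129412 > 0.04045 → ((0.129412+0.055)/1.055)^2.4 ≈ 0.015209
  B: 148/255 ≈ 0.580392 > 0.04045 → ((0.580392+0.055)/1.055)^2.4 ≈ 0.296138
R_lin = 0.028426, G_lin = 0.015209, B_lin = 0.296138
L = 0.2126×R + 0.7152×G + 0.0722×B
L = 0.2126×0.028426 + 0.7152×0.015209 + 0.0722×0.296138
L ≈ 0.038302


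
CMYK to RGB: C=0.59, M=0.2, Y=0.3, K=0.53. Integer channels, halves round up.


R = 255 × (1-C) × (1-K) = 255 × 0.41 × 0.47 = 49.1385 → 49
G = 255 × (1-M) × (1-K) = 255 × 0.80 × 0.47 = 95.88 → 96
B = 255 × (1-Y) × (1-K) = 255 × 0.70 × 0.47 = 83.895 → 84
= RGB(49, 96, 84)


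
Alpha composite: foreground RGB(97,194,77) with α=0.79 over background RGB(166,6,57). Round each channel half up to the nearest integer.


C = α×F + (1-α)×B, with 1-α = 0.21
R: 0.79×97 + 0.21×166 = 76.63 + 34.86 = 111.49 → 111
G: 0.79×194 + 0.21×6 = 153.26 + 1.26 = 154.52 → 155
B: 0.79×77 + 0.21×57 = 60.83 + 11.97 = 72.80 → 73
= RGB(111, 155, 73)


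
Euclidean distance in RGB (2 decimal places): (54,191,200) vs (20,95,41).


d = √[(R₁-R₂)² + (G₁-G₂)² + (B₁-B₂)²]
d = √[(54-20)² + (191-95)² + (200-41)²]
d = √[1156 + 9216 + 25281]
d = √35653
d ≈ 188.82


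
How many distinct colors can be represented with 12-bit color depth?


Colors = 2^bits = 2^12
= 4,096 colors


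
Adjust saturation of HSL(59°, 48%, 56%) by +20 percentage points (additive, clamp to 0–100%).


Original S = 48%
Adjustment = +20 percentage points
New S = 48 + (20) = 68
Clamp to [0, 100] → 68
= HSL(59°, 68%, 56%)


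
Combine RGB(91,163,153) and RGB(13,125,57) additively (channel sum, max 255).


Additive: each channel = min(255, C₁+C₂)
R: 91+13 = 104 → 104
G: 163+125 = 288 → 255
B: 153+57 = 210 → 210
= RGB(104, 255, 210)


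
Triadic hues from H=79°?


Triadic: equally spaced at 120° intervals
H1 = 79°
H2 = (79 + 120) mod 360 = 199°
H3 = (79 + 240) mod 360 = 319°
Triadic = 79°, 199°, 319°


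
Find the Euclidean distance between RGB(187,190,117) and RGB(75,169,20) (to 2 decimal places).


d = √[(R₁-R₂)² + (G₁-G₂)² + (B₁-B₂)²]
d = √[(187-75)² + (190-169)² + (117-20)²]
d = √[12544 + 441 + 9409]
d = √22394
d ≈ 149.65


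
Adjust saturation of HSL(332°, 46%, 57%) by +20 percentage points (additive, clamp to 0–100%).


Original S = 46%
Adjustment = +20 percentage points
New S = 46 + (20) = 66
Clamp to [0, 100] → 66
= HSL(332°, 66%, 57%)


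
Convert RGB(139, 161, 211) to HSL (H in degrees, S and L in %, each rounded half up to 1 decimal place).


Normalize: R'=139/255≈0.5451, G'=161/255≈0.6314, B'=211/255≈0.8275
Max=211/255, Min=139/255, Δ=Max-Min=72/255
L = (Max+Min)/2 = (211+139)/510 = 350/510 = 0.68627… → L = 68.6%
L > 0.5 → S = Δ/(2-Max-Min) = 72/(510-211-139) = 72/160 = 0.45 → S = 45.0%
(the 1/255 factors cancel in S and H, so raw channel differences can be used)
Max is B' → H = 60 × ((R-G)/Δ + 4) = 60 × ((139-161)/72 + 4)
  -22/72 + 4 = -0.3055… + 4 = 3.6944…
  H = 60 × 3.6944… = 221.666…° → H = 221.7°
= HSL(221.7°, 45.0%, 68.6%)


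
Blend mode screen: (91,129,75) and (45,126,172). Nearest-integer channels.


Screen: C = 255 - (255-A)×(255-B)/255, rounded to nearest integer
R: 255 - (255-91)×(255-45)/255 = 255 - 34440/255 ≈ 255 - 135.059 = 119.941 → 120
G: 255 - (255-129)×(255-126)/255 = 255 - 16254/255 ≈ 255 - 63.741 = 191.259 → 191
B: 255 - (255-75)×(255-172)/255 = 255 - 14940/255 ≈ 255 - 58.588 = 196.412 → 196
= RGB(120, 191, 196)


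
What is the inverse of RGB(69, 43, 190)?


Invert: (255-R, 255-G, 255-B)
R: 255-69 = 186
G: 255-43 = 212
B: 255-190 = 65
= RGB(186, 212, 65)


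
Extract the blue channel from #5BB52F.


Color: #5BB52F
R = 5B = 91
G = B5 = 181
B = 2F = 47
Blue = 47


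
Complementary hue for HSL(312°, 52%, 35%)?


Complement = opposite side of color wheel = hue + 180°
H' = (312 + 180) mod 360 = 132°
S and L unchanged.
= HSL(132°, 52%, 35%)


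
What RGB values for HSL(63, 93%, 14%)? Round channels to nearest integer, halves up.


H=63°, S=0.93, L=0.14
C = (1-|2L-1|)×S = (1-|-0.72|)×0.93 = 0.2604
H' = H/60 = 63/60 ≈ 1.0500; X = C×(1-|H' mod 2 - 1|) = 0.24738
m = L - C/2 = 0.14 - 0.1302 = 0.0098
Sector ⌊H'⌋ = 1 → (R',G',B') = (0.24738, 0.2604, 0.0)
RGB = ((R'+m)×255, (G'+m)×255, (B'+m)×255) = (65.5809, 68.901, 2.499)
Round half up → RGB(66, 69, 2)


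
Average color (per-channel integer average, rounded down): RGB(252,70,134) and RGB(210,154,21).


Midpoint: each channel = ⌊(C₁+C₂)/2⌋
R: ⌊(252+210)/2⌋ = 231
G: ⌊(70+154)/2⌋ = 112
B: ⌊(134+21)/2⌋ = 77
= RGB(231, 112, 77)


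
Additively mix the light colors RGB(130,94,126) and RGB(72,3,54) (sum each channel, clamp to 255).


Additive: each channel = min(255, C₁+C₂)
R: 130+72 = 202 → 202
G: 94+3 = 97 → 97
B: 126+54 = 180 → 180
= RGB(202, 97, 180)


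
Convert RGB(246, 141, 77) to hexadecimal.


R = 246 → F6 (hex)
G = 141 → 8D (hex)
B = 77 → 4D (hex)
Hex = #F68D4D


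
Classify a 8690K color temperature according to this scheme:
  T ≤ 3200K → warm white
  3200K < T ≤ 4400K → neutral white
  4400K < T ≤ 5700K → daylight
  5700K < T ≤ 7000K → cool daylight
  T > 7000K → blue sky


Temperature: 8690K
8690K > 7000K → blue sky
Classification: blue sky


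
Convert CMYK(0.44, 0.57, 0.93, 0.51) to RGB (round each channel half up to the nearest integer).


R = 255 × (1-C) × (1-K) = 255 × 0.56 × 0.49 = 69.972 → 70
G = 255 × (1-M) × (1-K) = 255 × 0.43 × 0.49 = 53.7285 → 54
B = 255 × (1-Y) × (1-K) = 255 × 0.07 × 0.49 = 8.7465 → 9
= RGB(70, 54, 9)


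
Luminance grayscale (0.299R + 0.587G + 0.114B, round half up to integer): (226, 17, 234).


Gray = 0.299×R + 0.587×G + 0.114×B
Gray = 0.299×226 + 0.587×17 + 0.114×234
Gray = 67.574 + 9.979 + 26.676
Gray = 104.229 → round half up → 104
Gray = 104


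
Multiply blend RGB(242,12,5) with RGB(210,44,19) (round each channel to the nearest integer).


Multiply: C = A×B/255, rounded to nearest integer
R: 242×210/255 = 50820/255 ≈ 199.294 → 199
G: 12×44/255 = 528/255 ≈ 2.071 → 2
B: 5×19/255 = 95/255 ≈ 0.373 → 0
= RGB(199, 2, 0)


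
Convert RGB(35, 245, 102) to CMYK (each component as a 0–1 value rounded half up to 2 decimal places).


R'=35/255≈0.1373, G'=245/255≈0.9608, B'=102/255≈0.4000
K = 1 - max(R',G',B') = 1 - 245/255 = 10/255 = 0.03921… → 0.04
(1-R'-K)/(1-K) simplifies to (max-R)/max with max = 245:
C = (245-35)/245 = 210/245 = 0.85714… → 0.86
M = (245-245)/245 = 0/245 = 0 → 0.00
Y = (245-102)/245 = 143/245 = 0.58367… → 0.58
= CMYK(0.86, 0.00, 0.58, 0.04)


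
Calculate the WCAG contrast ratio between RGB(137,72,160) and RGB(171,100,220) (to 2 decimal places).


Linearize each sRGB channel c=v/255: c/12.92 if c ≤ 0.04045 else ((c+0.055)/1.055)^2.4
L = 0.2126×R_lin + 0.7152×G_lin + 0.0722×B_lin
Color 1 (137,72,160):
  R=137: 137/255≈0.5373 > 0.04045 → ((0.5373+0.055)/1.055)^2.4 ≈ 0.25016
  G=72: 72/255≈0.2824 > 0.04045 → ((0.2824+0.055)/1.055)^2.4 ≈ 0.06480
  B=160: 160/255≈0.6275 > 0.04045 → ((0.6275+0.055)/1.055)^2.4 ≈ 0.35153
  L1 = 0.2126×0.25016 + 0.7152×0.06480 + 0.0722×0.35153 ≈ 0.12491
Color 2 (171,100,220):
  R=171: 171/255≈0.6706 > 0.04045 → ((0.6706+0.055)/1.055)^2.4 ≈ 0.40724
  G=100: 100/255≈0.3922 > 0.04045 → ((0.3922+0.055)/1.055)^2.4 ≈ 0.12744
  B=220: 220/255≈0.8627 > 0.04045 → ((0.8627+0.055)/1.055)^2.4 ≈ 0.71569
  L2 = 0.2126×0.40724 + 0.7152×0.12744 + 0.0722×0.71569 ≈ 0.22940
Lighter = 0.22940, Darker = 0.12491
Ratio = (L_lighter + 0.05) / (L_darker + 0.05)
Ratio = (0.22940 + 0.05) / (0.12491 + 0.05) = 0.27940 / 0.17491 ≈ 1.5974
Ratio ≈ 1.60:1


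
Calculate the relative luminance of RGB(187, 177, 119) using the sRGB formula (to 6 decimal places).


Linearize each channel (sRGB transfer function): c = v/255; c_lin = c/12.92 if c ≤ 0.04045, else ((c+0.055)/1.055)^2.4
  R: 187/255 ≈ 0.733333 > 0.04045 → ((0.733333+0.055)/1.055)^2.4 ≈ 0.496933
  G: 177/255 ≈ 0.694118 > 0.04045 → ((0.694118+0.055)/1.055)^2.4 ≈ 0.439657
  B: 119/255 ≈ 0.466667 > 0.04045 → ((0.466667+0.055)/1.055)^2.4 ≈ 0.184475
R_lin = 0.496933, G_lin = 0.439657, B_lin = 0.184475
L = 0.2126×R + 0.7152×G + 0.0722×B
L = 0.2126×0.496933 + 0.7152×0.439657 + 0.0722×0.184475
L ≈ 0.433410


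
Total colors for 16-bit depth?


Colors = 2^bits = 2^16
= 65,536 colors


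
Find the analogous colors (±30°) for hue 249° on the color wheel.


Base hue: 249°
Left analog: (249 - 30) mod 360 = 219°
Right analog: (249 + 30) mod 360 = 279°
Analogous hues = 219° and 279°


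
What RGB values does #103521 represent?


10 → 16 (R)
35 → 53 (G)
21 → 33 (B)
= RGB(16, 53, 33)


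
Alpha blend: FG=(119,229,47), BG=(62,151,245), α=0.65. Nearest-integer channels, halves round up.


C = α×F + (1-α)×B, with 1-α = 0.35
R: 0.65×119 + 0.35×62 = 77.35 + 21.70 = 99.05 → 99
G: 0.65×229 + 0.35×151 = 148.85 + 52.85 = 201.70 → 202
B: 0.65×47 + 0.35×245 = 30.55 + 85.75 = 116.30 → 116
= RGB(99, 202, 116)


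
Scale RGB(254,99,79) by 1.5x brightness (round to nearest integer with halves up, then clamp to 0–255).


Multiply each channel by 1.5, round half up, clamp to [0, 255]
R: 254×1.5 = 381 → clamp → 255
G: 99×1.5 = 148.5 → round → 149
B: 79×1.5 = 118.5 → round → 119
= RGB(255, 149, 119)


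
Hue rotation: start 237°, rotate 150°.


New hue = (H + rotation) mod 360
New hue = (237 + 150) mod 360
= 387 mod 360
= 27°


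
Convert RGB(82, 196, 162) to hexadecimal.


R = 82 → 52 (hex)
G = 196 → C4 (hex)
B = 162 → A2 (hex)
Hex = #52C4A2


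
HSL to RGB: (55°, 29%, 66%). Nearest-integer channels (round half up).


H=55°, S=0.29, L=0.66
C = (1-|2L-1|)×S = (1-|0.32|)×0.29 = 0.1972
H' = H/60 = 55/60 ≈ 0.9167; X = C×(1-|H' mod 2 - 1|) ≈ 0.1808
m = L - C/2 = 0.66 - 0.0986 = 0.5614
Sector ⌊H'⌋ = 0 → (R',G',B') = (0.1972, ≈0.1808, 0.0)
RGB = ((R'+m)×255, (G'+m)×255, (B'+m)×255) = (193.443, 189.2525, 143.157)
Round half up → RGB(193, 189, 143)


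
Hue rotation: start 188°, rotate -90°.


New hue = (H + rotation) mod 360
New hue = (188 -90) mod 360
= 98 mod 360
= 98°


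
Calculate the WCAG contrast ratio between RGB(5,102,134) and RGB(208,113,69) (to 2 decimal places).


Linearize each sRGB channel c=v/255: c/12.92 if c ≤ 0.04045 else ((c+0.055)/1.055)^2.4
L = 0.2126×R_lin + 0.7152×G_lin + 0.0722×B_lin
Color 1 (5,102,134):
  R=5: 5/255≈0.0196 ≤ 0.04045 → 0.0196/12.92 ≈ 0.00152
  G=102: 102/255≈0.4000 > 0.04045 → ((0.4000+0.055)/1.055)^2.4 ≈ 0.13287
  B=134: 134/255≈0.5255 > 0.04045 → ((0.5255+0.055)/1.055)^2.4 ≈ 0.23840
  L1 = 0.2126×0.00152 + 0.7152×0.13287 + 0.0722×0.23840 ≈ 0.11256
Color 2 (208,113,69):
  R=208: 208/255≈0.8157 > 0.04045 → ((0.8157+0.055)/1.055)^2.4 ≈ 0.63076
  G=113: 113/255≈0.4431 > 0.04045 → ((0.4431+0.055)/1.055)^2.4 ≈ 0.16513
  B=69: 69/255≈0.2706 > 0.04045 → ((0.2706+0.055)/1.055)^2.4 ≈ 0.05951
  L2 = 0.2126×0.63076 + 0.7152×0.16513 + 0.0722×0.05951 ≈ 0.25650
Lighter = 0.25650, Darker = 0.11256
Ratio = (L_lighter + 0.05) / (L_darker + 0.05)
Ratio = (0.25650 + 0.05) / (0.11256 + 0.05) = 0.30650 / 0.16256 ≈ 1.8854
Ratio ≈ 1.89:1


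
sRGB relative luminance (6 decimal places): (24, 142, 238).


Linearize each channel (sRGB transfer function): c = v/255; c_lin = c/12.92 if c ≤ 0.04045, else ((c+0.055)/1.055)^2.4
  R: 24/255 ≈ 0.094118 > 0.04045 → ((0.094118+0.055)/1.055)^2.4 ≈ 0.009134
  G: 142/255 ≈ 0.556863 > 0.04045 → ((0.556863+0.055)/1.055)^2.4 ≈ 0.270498
  B: 238/255 ≈ 0.933333 > 0.04045 → ((0.933333+0.055)/1.055)^2.4 ≈ 0.854993
R_lin = 0.009134, G_lin = 0.270498, B_lin = 0.854993
L = 0.2126×R + 0.7152×G + 0.0722×B
L = 0.2126×0.009134 + 0.7152×0.270498 + 0.0722×0.854993
L ≈ 0.257132


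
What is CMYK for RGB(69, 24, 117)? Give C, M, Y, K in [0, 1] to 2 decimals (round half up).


R'=69/255≈0.2706, G'=24/255≈0.0941, B'=117/255≈0.4588
K = 1 - max(R',G',B') = 1 - 117/255 = 138/255 = 0.54117… → 0.54
(1-R'-K)/(1-K) simplifies to (max-R)/max with max = 117:
C = (117-69)/117 = 48/117 = 0.41025… → 0.41
M = (117-24)/117 = 93/117 = 0.79487… → 0.79
Y = (117-117)/117 = 0/117 = 0 → 0.00
= CMYK(0.41, 0.79, 0.00, 0.54)


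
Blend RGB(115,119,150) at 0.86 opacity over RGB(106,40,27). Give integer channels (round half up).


C = α×F + (1-α)×B, with 1-α = 0.14
R: 0.86×115 + 0.14×106 = 98.90 + 14.84 = 113.74 → 114
G: 0.86×119 + 0.14×40 = 102.34 + 5.60 = 107.94 → 108
B: 0.86×150 + 0.14×27 = 129.00 + 3.78 = 132.78 → 133
= RGB(114, 108, 133)


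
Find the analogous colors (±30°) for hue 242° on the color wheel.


Base hue: 242°
Left analog: (242 - 30) mod 360 = 212°
Right analog: (242 + 30) mod 360 = 272°
Analogous hues = 212° and 272°


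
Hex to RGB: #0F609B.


0F → 15 (R)
60 → 96 (G)
9B → 155 (B)
= RGB(15, 96, 155)


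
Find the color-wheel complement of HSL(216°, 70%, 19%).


Complement = opposite side of color wheel = hue + 180°
H' = (216 + 180) mod 360 = 36°
S and L unchanged.
= HSL(36°, 70%, 19%)


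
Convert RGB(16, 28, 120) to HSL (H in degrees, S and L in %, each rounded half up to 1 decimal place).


Normalize: R'=16/255≈0.0627, G'=28/255≈0.1098, B'=120/255≈0.4706
Max=120/255, Min=16/255, Δ=Max-Min=104/255
L = (Max+Min)/2 = (120+16)/510 = 136/510 = 0.26666… → L = 26.7%
L ≤ 0.5 → S = Δ/(Max+Min) = 104/(120+16) = 104/136 = 0.76470… → S = 76.5%
(the 1/255 factors cancel in S and H, so raw channel differences can be used)
Max is B' → H = 60 × ((R-G)/Δ + 4) = 60 × ((16-28)/104 + 4)
  -12/104 + 4 = -0.1153… + 4 = 3.8846…
  H = 60 × 3.8846… = 233.076…° → H = 233.1°
= HSL(233.1°, 76.5%, 26.7%)


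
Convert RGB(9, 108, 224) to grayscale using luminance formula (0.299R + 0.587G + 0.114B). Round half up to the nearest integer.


Gray = 0.299×R + 0.587×G + 0.114×B
Gray = 0.299×9 + 0.587×108 + 0.114×224
Gray = 2.691 + 63.396 + 25.536
Gray = 91.623 → round half up → 92
Gray = 92


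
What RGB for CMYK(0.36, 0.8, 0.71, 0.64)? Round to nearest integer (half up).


R = 255 × (1-C) × (1-K) = 255 × 0.64 × 0.36 = 58.752 → 59
G = 255 × (1-M) × (1-K) = 255 × 0.20 × 0.36 = 18.36 → 18
B = 255 × (1-Y) × (1-K) = 255 × 0.29 × 0.36 = 26.622 → 27
= RGB(59, 18, 27)


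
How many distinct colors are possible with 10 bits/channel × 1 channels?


Total bits = 10 bits/channel × 1 channels = 10 bits
Distinct colors = 2^10
= 1,024 colors


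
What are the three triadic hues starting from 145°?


Triadic: equally spaced at 120° intervals
H1 = 145°
H2 = (145 + 120) mod 360 = 265°
H3 = (145 + 240) mod 360 = 25°
Triadic = 145°, 265°, 25°


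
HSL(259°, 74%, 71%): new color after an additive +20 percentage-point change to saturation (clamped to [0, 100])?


Original S = 74%
Adjustment = +20 percentage points
New S = 74 + (20) = 94
Clamp to [0, 100] → 94
= HSL(259°, 94%, 71%)


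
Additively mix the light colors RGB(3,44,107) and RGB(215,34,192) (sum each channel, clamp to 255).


Additive: each channel = min(255, C₁+C₂)
R: 3+215 = 218 → 218
G: 44+34 = 78 → 78
B: 107+192 = 299 → 255
= RGB(218, 78, 255)


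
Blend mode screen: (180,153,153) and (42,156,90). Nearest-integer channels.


Screen: C = 255 - (255-A)×(255-B)/255, rounded to nearest integer
R: 255 - (255-180)×(255-42)/255 = 255 - 15975/255 ≈ 255 - 62.647 = 192.353 → 192
G: 255 - (255-153)×(255-156)/255 = 255 - 10098/255 ≈ 255 - 39.600 = 215.400 → 215
B: 255 - (255-153)×(255-90)/255 = 255 - 16830/255 ≈ 255 - 66.000 = 189.000 → 189
= RGB(192, 215, 189)


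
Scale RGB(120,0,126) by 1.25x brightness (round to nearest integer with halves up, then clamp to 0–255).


Multiply each channel by 1.25, round half up, clamp to [0, 255]
R: 120×1.25 = 150
G: 0×1.25 = 0
B: 126×1.25 = 157.5 → round → 158
= RGB(150, 0, 158)


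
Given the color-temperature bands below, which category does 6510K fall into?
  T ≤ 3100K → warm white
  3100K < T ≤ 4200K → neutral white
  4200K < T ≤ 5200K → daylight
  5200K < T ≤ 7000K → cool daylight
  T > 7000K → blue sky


Temperature: 6510K
5200K < 6510K ≤ 7000K → cool daylight
Classification: cool daylight


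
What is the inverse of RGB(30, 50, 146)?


Invert: (255-R, 255-G, 255-B)
R: 255-30 = 225
G: 255-50 = 205
B: 255-146 = 109
= RGB(225, 205, 109)


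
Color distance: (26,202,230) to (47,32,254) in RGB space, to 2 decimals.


d = √[(R₁-R₂)² + (G₁-G₂)² + (B₁-B₂)²]
d = √[(26-47)² + (202-32)² + (230-254)²]
d = √[441 + 28900 + 576]
d = √29917
d ≈ 172.97


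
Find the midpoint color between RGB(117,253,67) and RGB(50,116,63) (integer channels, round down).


Midpoint: each channel = ⌊(C₁+C₂)/2⌋
R: ⌊(117+50)/2⌋ = 83
G: ⌊(253+116)/2⌋ = 184
B: ⌊(67+63)/2⌋ = 65
= RGB(83, 184, 65)


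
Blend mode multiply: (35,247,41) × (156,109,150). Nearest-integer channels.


Multiply: C = A×B/255, rounded to nearest integer
R: 35×156/255 = 5460/255 ≈ 21.412 → 21
G: 247×109/255 = 26923/255 ≈ 105.580 → 106
B: 41×150/255 = 6150/255 ≈ 24.118 → 24
= RGB(21, 106, 24)


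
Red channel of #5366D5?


Color: #5366D5
R = 53 = 83
G = 66 = 102
B = D5 = 213
Red = 83


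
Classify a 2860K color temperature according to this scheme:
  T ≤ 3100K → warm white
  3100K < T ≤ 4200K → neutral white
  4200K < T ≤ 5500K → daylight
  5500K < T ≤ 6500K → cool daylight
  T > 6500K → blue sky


Temperature: 2860K
2860K ≤ 3100K → warm white
Classification: warm white


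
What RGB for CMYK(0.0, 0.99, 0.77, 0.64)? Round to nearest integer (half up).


R = 255 × (1-C) × (1-K) = 255 × 1.00 × 0.36 = 91.8 → 92
G = 255 × (1-M) × (1-K) = 255 × 0.01 × 0.36 = 0.918 → 1
B = 255 × (1-Y) × (1-K) = 255 × 0.23 × 0.36 = 21.114 → 21
= RGB(92, 1, 21)
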